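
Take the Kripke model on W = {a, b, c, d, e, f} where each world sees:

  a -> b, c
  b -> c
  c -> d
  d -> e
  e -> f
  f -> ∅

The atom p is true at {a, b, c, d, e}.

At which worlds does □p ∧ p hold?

{a, b, c, d}

a: □p is T, p is T. ✓
b: □p is T, p is T. ✓
c: □p is T, p is T. ✓
d: □p is T, p is T. ✓
e: □p is F, p is T. ✗
f: □p is T, p is F. ✗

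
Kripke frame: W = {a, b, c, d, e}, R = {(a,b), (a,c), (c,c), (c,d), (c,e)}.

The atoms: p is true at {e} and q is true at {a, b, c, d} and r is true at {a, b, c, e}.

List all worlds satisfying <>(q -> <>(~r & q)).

{a, c}

a: successors {b, c}; q -> <>(~r & q) there: b:F, c:T. ✓
b: no successors, so <>(q -> <>(~r & q)) fails. ✗
c: successors {c, d, e}; q -> <>(~r & q) there: c:T, d:F, e:T. ✓
d: no successors, so <>(q -> <>(~r & q)) fails. ✗
e: no successors, so <>(q -> <>(~r & q)) fails. ✗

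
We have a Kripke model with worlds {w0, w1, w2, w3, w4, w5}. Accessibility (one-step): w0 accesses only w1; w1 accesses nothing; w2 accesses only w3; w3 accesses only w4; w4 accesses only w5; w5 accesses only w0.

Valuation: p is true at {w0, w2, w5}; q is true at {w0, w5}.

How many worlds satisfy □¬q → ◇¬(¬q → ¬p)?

w0: □¬q is T, ◇¬(¬q → ¬p) is F. ✗
w1: □¬q is T, ◇¬(¬q → ¬p) is F. ✗
w2: □¬q is T, ◇¬(¬q → ¬p) is F. ✗
w3: □¬q is T, ◇¬(¬q → ¬p) is F. ✗
w4: □¬q is F, ◇¬(¬q → ¬p) is F. ✓
w5: □¬q is F, ◇¬(¬q → ¬p) is F. ✓
Satisfying worlds: {w4, w5}.

2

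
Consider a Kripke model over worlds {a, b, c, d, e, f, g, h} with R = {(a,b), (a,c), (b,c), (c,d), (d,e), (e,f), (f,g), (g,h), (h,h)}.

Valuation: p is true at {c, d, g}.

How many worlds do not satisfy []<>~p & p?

5

a: []<>~p is F, p is F. ✗
b: []<>~p is F, p is F. ✗
c: []<>~p is T, p is T. ✓
d: []<>~p is T, p is T. ✓
e: []<>~p is F, p is F. ✗
f: []<>~p is T, p is F. ✗
g: []<>~p is T, p is T. ✓
h: []<>~p is T, p is F. ✗
Satisfying worlds: {c, d, g}.
So []<>~p & p fails at the other 5 worlds.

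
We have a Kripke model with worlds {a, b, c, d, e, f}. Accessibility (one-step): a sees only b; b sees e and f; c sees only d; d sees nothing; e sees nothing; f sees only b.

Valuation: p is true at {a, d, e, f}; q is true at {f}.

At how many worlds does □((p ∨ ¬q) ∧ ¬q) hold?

5

a: successors {b}; (p ∨ ¬q) ∧ ¬q there: b:T. ✓
b: successors {e, f}; (p ∨ ¬q) ∧ ¬q there: e:T, f:F. ✗
c: successors {d}; (p ∨ ¬q) ∧ ¬q there: d:T. ✓
d: no successors, so □((p ∨ ¬q) ∧ ¬q) holds vacuously. ✓
e: no successors, so □((p ∨ ¬q) ∧ ¬q) holds vacuously. ✓
f: successors {b}; (p ∨ ¬q) ∧ ¬q there: b:T. ✓
Satisfying worlds: {a, c, d, e, f}.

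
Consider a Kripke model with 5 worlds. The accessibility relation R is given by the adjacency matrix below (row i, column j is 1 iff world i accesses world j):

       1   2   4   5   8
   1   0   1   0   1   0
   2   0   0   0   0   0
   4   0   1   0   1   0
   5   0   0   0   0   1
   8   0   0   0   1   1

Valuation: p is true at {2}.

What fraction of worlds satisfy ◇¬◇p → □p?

1/5

1: ◇¬◇p is T, □p is F. ✗
2: ◇¬◇p is F, □p is T. ✓
4: ◇¬◇p is T, □p is F. ✗
5: ◇¬◇p is T, □p is F. ✗
8: ◇¬◇p is T, □p is F. ✗
That's 1 of 5 worlds, so 1/5.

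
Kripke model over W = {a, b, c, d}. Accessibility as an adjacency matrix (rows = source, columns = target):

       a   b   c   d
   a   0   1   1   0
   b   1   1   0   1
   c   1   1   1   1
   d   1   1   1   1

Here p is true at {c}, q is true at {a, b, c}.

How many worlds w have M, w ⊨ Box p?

0

a: successors {b, c}; p there: b:F, c:T. ✗
b: successors {a, b, d}; p there: a:F, b:F, d:F. ✗
c: successors {a, b, c, d}; p there: a:F, b:F, c:T, d:F. ✗
d: successors {a, b, c, d}; p there: a:F, b:F, c:T, d:F. ✗
Satisfying worlds: ∅.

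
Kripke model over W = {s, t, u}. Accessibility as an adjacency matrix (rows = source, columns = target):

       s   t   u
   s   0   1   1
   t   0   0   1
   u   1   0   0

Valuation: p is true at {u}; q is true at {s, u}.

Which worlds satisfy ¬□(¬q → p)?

{s}

s: □(¬q → p) is F. ✓
t: □(¬q → p) is T. ✗
u: □(¬q → p) is T. ✗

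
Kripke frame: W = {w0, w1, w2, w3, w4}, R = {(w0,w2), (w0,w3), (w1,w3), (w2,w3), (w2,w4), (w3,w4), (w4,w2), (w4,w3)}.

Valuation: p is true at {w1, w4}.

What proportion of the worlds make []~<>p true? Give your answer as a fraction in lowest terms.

w0: successors {w2, w3}; ~<>p there: w2:F, w3:F. ✗
w1: successors {w3}; ~<>p there: w3:F. ✗
w2: successors {w3, w4}; ~<>p there: w3:F, w4:T. ✗
w3: successors {w4}; ~<>p there: w4:T. ✓
w4: successors {w2, w3}; ~<>p there: w2:F, w3:F. ✗
That's 1 of 5 worlds, so 1/5.

1/5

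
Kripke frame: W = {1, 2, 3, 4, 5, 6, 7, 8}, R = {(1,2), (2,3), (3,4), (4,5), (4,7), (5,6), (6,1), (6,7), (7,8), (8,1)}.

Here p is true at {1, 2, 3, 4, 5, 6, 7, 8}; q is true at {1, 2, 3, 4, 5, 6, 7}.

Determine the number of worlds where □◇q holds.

6

1: successors {2}; ◇q there: 2:T. ✓
2: successors {3}; ◇q there: 3:T. ✓
3: successors {4}; ◇q there: 4:T. ✓
4: successors {5, 7}; ◇q there: 5:T, 7:F. ✗
5: successors {6}; ◇q there: 6:T. ✓
6: successors {1, 7}; ◇q there: 1:T, 7:F. ✗
7: successors {8}; ◇q there: 8:T. ✓
8: successors {1}; ◇q there: 1:T. ✓
Satisfying worlds: {1, 2, 3, 5, 7, 8}.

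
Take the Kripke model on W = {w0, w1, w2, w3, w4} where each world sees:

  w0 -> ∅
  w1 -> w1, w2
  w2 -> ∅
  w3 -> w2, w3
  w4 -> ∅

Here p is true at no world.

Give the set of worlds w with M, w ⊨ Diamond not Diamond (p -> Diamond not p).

w0: no successors, so Diamond not Diamond (p -> Diamond not p) fails. ✗
w1: successors {w1, w2}; not Diamond (p -> Diamond not p) there: w1:F, w2:T. ✓
w2: no successors, so Diamond not Diamond (p -> Diamond not p) fails. ✗
w3: successors {w2, w3}; not Diamond (p -> Diamond not p) there: w2:T, w3:F. ✓
w4: no successors, so Diamond not Diamond (p -> Diamond not p) fails. ✗

{w1, w3}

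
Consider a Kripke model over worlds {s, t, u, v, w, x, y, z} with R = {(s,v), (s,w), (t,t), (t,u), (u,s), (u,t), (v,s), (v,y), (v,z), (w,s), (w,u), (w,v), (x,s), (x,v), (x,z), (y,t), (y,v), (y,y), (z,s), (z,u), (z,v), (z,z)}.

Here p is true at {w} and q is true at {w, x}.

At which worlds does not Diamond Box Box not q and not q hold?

{s}

s: not Diamond Box Box not q is T, not q is T. ✓
t: not Diamond Box Box not q is F, not q is T. ✗
u: not Diamond Box Box not q is F, not q is T. ✗
v: not Diamond Box Box not q is F, not q is T. ✗
w: not Diamond Box Box not q is F, not q is F. ✗
x: not Diamond Box Box not q is F, not q is F. ✗
y: not Diamond Box Box not q is F, not q is T. ✗
z: not Diamond Box Box not q is F, not q is T. ✗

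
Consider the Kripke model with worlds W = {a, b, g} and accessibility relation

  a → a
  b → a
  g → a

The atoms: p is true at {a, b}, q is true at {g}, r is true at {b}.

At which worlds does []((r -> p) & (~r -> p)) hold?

a: successors {a}; (r -> p) & (~r -> p) there: a:T. ✓
b: successors {a}; (r -> p) & (~r -> p) there: a:T. ✓
g: successors {a}; (r -> p) & (~r -> p) there: a:T. ✓

{a, b, g}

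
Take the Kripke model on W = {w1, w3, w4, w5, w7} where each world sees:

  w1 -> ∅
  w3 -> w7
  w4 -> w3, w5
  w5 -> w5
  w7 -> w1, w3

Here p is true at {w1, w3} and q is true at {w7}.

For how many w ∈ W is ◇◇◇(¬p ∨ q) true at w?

w1: no successors, so ◇◇◇(¬p ∨ q) fails. ✗
w3: successors {w7}; ◇◇(¬p ∨ q) there: w7:T. ✓
w4: successors {w3, w5}; ◇◇(¬p ∨ q) there: w3:F, w5:T. ✓
w5: successors {w5}; ◇◇(¬p ∨ q) there: w5:T. ✓
w7: successors {w1, w3}; ◇◇(¬p ∨ q) there: w1:F, w3:F. ✗
Satisfying worlds: {w3, w4, w5}.

3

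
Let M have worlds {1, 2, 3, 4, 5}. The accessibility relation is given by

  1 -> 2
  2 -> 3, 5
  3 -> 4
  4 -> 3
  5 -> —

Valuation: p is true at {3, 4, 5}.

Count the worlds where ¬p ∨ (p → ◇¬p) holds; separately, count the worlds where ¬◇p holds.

For ¬p ∨ (p → ◇¬p):
1: ¬p is T, p → ◇¬p is T. ✓
2: ¬p is T, p → ◇¬p is T. ✓
3: ¬p is F, p → ◇¬p is F. ✗
4: ¬p is F, p → ◇¬p is F. ✗
5: ¬p is F, p → ◇¬p is F. ✗
— 2 worlds.
For ¬◇p:
1: ◇p is F. ✓
2: ◇p is T. ✗
3: ◇p is T. ✗
4: ◇p is T. ✗
5: ◇p is F. ✓
— 2 worlds.

2 and 2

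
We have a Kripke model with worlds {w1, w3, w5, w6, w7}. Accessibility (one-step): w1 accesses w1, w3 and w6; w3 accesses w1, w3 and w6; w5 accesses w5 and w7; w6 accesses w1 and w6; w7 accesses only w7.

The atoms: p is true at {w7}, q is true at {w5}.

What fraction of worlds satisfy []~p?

w1: successors {w1, w3, w6}; ~p there: w1:T, w3:T, w6:T. ✓
w3: successors {w1, w3, w6}; ~p there: w1:T, w3:T, w6:T. ✓
w5: successors {w5, w7}; ~p there: w5:T, w7:F. ✗
w6: successors {w1, w6}; ~p there: w1:T, w6:T. ✓
w7: successors {w7}; ~p there: w7:F. ✗
That's 3 of 5 worlds, so 3/5.

3/5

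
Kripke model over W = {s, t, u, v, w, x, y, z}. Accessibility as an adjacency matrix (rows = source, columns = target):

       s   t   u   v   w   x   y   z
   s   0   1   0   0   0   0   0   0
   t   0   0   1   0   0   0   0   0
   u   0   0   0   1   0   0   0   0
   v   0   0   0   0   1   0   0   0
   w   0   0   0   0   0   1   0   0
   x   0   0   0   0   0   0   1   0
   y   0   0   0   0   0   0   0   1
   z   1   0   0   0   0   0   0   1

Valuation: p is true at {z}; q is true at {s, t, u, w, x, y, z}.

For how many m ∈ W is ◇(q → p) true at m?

s: successors {t}; q → p there: t:F. ✗
t: successors {u}; q → p there: u:F. ✗
u: successors {v}; q → p there: v:T. ✓
v: successors {w}; q → p there: w:F. ✗
w: successors {x}; q → p there: x:F. ✗
x: successors {y}; q → p there: y:F. ✗
y: successors {z}; q → p there: z:T. ✓
z: successors {s, z}; q → p there: s:F, z:T. ✓
Satisfying worlds: {u, y, z}.

3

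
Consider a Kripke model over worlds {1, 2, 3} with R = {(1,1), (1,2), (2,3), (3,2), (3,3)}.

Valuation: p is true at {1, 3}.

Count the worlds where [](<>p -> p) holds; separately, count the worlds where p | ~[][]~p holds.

1 and 3

For [](<>p -> p):
1: successors {1, 2}; <>p -> p there: 1:T, 2:F. ✗
2: successors {3}; <>p -> p there: 3:T. ✓
3: successors {2, 3}; <>p -> p there: 2:F, 3:T. ✗
— 1 world.
For p | ~[][]~p:
1: p is T, ~[][]~p is T. ✓
2: p is F, ~[][]~p is T. ✓
3: p is T, ~[][]~p is T. ✓
— 3 worlds.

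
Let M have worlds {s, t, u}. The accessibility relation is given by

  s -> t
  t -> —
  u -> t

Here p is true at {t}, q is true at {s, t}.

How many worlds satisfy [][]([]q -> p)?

3

s: successors {t}; []([]q -> p) there: t:T. ✓
t: no successors, so [][]([]q -> p) holds vacuously. ✓
u: successors {t}; []([]q -> p) there: t:T. ✓
Satisfying worlds: {s, t, u}.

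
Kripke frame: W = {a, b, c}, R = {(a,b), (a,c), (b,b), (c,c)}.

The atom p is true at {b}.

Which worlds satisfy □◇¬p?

{c}

a: successors {b, c}; ◇¬p there: b:F, c:T. ✗
b: successors {b}; ◇¬p there: b:F. ✗
c: successors {c}; ◇¬p there: c:T. ✓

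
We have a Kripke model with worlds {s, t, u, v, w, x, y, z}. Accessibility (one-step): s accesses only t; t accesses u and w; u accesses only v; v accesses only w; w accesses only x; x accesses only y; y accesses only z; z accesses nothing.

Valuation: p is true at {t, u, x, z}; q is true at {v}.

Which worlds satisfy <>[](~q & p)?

{t, v, x, y}

s: successors {t}; [](~q & p) there: t:F. ✗
t: successors {u, w}; [](~q & p) there: u:F, w:T. ✓
u: successors {v}; [](~q & p) there: v:F. ✗
v: successors {w}; [](~q & p) there: w:T. ✓
w: successors {x}; [](~q & p) there: x:F. ✗
x: successors {y}; [](~q & p) there: y:T. ✓
y: successors {z}; [](~q & p) there: z:T. ✓
z: no successors, so <>[](~q & p) fails. ✗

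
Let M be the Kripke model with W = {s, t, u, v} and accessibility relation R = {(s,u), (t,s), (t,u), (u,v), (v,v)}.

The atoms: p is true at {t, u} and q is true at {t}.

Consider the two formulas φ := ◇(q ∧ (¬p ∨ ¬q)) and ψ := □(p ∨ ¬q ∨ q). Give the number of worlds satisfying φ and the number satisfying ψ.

0 and 4

For ◇(q ∧ (¬p ∨ ¬q)):
s: successors {u}; q ∧ (¬p ∨ ¬q) there: u:F. ✗
t: successors {s, u}; q ∧ (¬p ∨ ¬q) there: s:F, u:F. ✗
u: successors {v}; q ∧ (¬p ∨ ¬q) there: v:F. ✗
v: successors {v}; q ∧ (¬p ∨ ¬q) there: v:F. ✗
— 0 worlds.
For □(p ∨ ¬q ∨ q):
s: successors {u}; p ∨ ¬q ∨ q there: u:T. ✓
t: successors {s, u}; p ∨ ¬q ∨ q there: s:T, u:T. ✓
u: successors {v}; p ∨ ¬q ∨ q there: v:T. ✓
v: successors {v}; p ∨ ¬q ∨ q there: v:T. ✓
— 4 worlds.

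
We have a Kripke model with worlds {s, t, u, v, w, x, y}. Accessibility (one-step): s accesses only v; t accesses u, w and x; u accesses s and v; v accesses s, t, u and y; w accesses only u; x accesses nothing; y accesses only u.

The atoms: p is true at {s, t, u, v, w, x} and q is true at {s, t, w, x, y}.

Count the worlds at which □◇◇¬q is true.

s: successors {v}; ◇◇¬q there: v:T. ✓
t: successors {u, w, x}; ◇◇¬q there: u:T, w:T, x:F. ✗
u: successors {s, v}; ◇◇¬q there: s:T, v:T. ✓
v: successors {s, t, u, y}; ◇◇¬q there: s:T, t:T, u:T, y:T. ✓
w: successors {u}; ◇◇¬q there: u:T. ✓
x: no successors, so □◇◇¬q holds vacuously. ✓
y: successors {u}; ◇◇¬q there: u:T. ✓
Satisfying worlds: {s, u, v, w, x, y}.

6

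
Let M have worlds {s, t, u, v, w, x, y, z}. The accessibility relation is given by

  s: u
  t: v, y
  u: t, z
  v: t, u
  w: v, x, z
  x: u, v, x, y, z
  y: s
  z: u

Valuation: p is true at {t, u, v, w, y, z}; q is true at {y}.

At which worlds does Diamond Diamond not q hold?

s: successors {u}; Diamond not q there: u:T. ✓
t: successors {v, y}; Diamond not q there: v:T, y:T. ✓
u: successors {t, z}; Diamond not q there: t:T, z:T. ✓
v: successors {t, u}; Diamond not q there: t:T, u:T. ✓
w: successors {v, x, z}; Diamond not q there: v:T, x:T, z:T. ✓
x: successors {u, v, x, y, z}; Diamond not q there: u:T, v:T, x:T, y:T, z:T. ✓
y: successors {s}; Diamond not q there: s:T. ✓
z: successors {u}; Diamond not q there: u:T. ✓

{s, t, u, v, w, x, y, z}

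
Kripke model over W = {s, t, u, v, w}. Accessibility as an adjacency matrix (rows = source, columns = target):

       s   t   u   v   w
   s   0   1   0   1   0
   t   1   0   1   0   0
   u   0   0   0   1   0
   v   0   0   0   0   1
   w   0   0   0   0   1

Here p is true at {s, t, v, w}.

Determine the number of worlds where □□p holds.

4

s: successors {t, v}; □p there: t:F, v:T. ✗
t: successors {s, u}; □p there: s:T, u:T. ✓
u: successors {v}; □p there: v:T. ✓
v: successors {w}; □p there: w:T. ✓
w: successors {w}; □p there: w:T. ✓
Satisfying worlds: {t, u, v, w}.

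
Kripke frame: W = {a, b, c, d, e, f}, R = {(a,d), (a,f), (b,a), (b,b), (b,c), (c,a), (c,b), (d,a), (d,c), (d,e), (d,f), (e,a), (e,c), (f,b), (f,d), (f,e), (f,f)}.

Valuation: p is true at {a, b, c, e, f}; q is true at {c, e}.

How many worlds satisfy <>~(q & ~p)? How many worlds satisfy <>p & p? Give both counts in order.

6 and 5

For <>~(q & ~p):
a: successors {d, f}; ~(q & ~p) there: d:T, f:T. ✓
b: successors {a, b, c}; ~(q & ~p) there: a:T, b:T, c:T. ✓
c: successors {a, b}; ~(q & ~p) there: a:T, b:T. ✓
d: successors {a, c, e, f}; ~(q & ~p) there: a:T, c:T, e:T, f:T. ✓
e: successors {a, c}; ~(q & ~p) there: a:T, c:T. ✓
f: successors {b, d, e, f}; ~(q & ~p) there: b:T, d:T, e:T, f:T. ✓
— 6 worlds.
For <>p & p:
a: <>p is T, p is T. ✓
b: <>p is T, p is T. ✓
c: <>p is T, p is T. ✓
d: <>p is T, p is F. ✗
e: <>p is T, p is T. ✓
f: <>p is T, p is T. ✓
— 5 worlds.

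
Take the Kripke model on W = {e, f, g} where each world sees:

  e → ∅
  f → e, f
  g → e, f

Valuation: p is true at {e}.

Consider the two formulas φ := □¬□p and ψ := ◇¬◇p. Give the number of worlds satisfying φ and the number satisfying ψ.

1 and 2

For □¬□p:
e: no successors, so □¬□p holds vacuously. ✓
f: successors {e, f}; ¬□p there: e:F, f:T. ✗
g: successors {e, f}; ¬□p there: e:F, f:T. ✗
— 1 world.
For ◇¬◇p:
e: no successors, so ◇¬◇p fails. ✗
f: successors {e, f}; ¬◇p there: e:T, f:F. ✓
g: successors {e, f}; ¬◇p there: e:T, f:F. ✓
— 2 worlds.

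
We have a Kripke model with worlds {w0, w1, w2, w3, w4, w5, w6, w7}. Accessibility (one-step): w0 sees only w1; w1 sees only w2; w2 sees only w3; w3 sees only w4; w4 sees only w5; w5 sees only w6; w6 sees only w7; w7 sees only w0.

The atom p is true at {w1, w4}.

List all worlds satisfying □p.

w0: successors {w1}; p there: w1:T. ✓
w1: successors {w2}; p there: w2:F. ✗
w2: successors {w3}; p there: w3:F. ✗
w3: successors {w4}; p there: w4:T. ✓
w4: successors {w5}; p there: w5:F. ✗
w5: successors {w6}; p there: w6:F. ✗
w6: successors {w7}; p there: w7:F. ✗
w7: successors {w0}; p there: w0:F. ✗

{w0, w3}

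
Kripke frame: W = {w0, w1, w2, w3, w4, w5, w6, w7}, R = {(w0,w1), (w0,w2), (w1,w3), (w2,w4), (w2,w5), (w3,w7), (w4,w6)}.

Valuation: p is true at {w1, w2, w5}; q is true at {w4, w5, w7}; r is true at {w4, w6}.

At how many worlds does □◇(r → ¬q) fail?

w0: successors {w1, w2}; ◇(r → ¬q) there: w1:T, w2:T. ✓
w1: successors {w3}; ◇(r → ¬q) there: w3:T. ✓
w2: successors {w4, w5}; ◇(r → ¬q) there: w4:T, w5:F. ✗
w3: successors {w7}; ◇(r → ¬q) there: w7:F. ✗
w4: successors {w6}; ◇(r → ¬q) there: w6:F. ✗
w5: no successors, so □◇(r → ¬q) holds vacuously. ✓
w6: no successors, so □◇(r → ¬q) holds vacuously. ✓
w7: no successors, so □◇(r → ¬q) holds vacuously. ✓
Satisfying worlds: {w0, w1, w5, w6, w7}.
So □◇(r → ¬q) fails at the other 3 worlds.

3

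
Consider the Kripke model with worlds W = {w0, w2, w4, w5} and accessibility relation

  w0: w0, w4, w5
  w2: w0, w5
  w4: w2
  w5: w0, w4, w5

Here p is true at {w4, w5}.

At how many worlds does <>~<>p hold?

w0: successors {w0, w4, w5}; ~<>p there: w0:F, w4:T, w5:F. ✓
w2: successors {w0, w5}; ~<>p there: w0:F, w5:F. ✗
w4: successors {w2}; ~<>p there: w2:F. ✗
w5: successors {w0, w4, w5}; ~<>p there: w0:F, w4:T, w5:F. ✓
Satisfying worlds: {w0, w5}.

2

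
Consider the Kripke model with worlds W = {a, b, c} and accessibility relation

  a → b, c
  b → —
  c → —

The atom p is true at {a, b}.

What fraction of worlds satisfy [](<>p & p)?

2/3

a: successors {b, c}; <>p & p there: b:F, c:F. ✗
b: no successors, so [](<>p & p) holds vacuously. ✓
c: no successors, so [](<>p & p) holds vacuously. ✓
That's 2 of 3 worlds, so 2/3.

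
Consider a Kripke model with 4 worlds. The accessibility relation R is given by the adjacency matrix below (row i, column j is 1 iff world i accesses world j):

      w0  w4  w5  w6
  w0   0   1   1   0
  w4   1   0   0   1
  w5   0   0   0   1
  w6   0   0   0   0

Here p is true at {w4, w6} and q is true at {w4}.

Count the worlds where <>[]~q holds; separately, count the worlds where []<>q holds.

For <>[]~q:
w0: successors {w4, w5}; []~q there: w4:T, w5:T. ✓
w4: successors {w0, w6}; []~q there: w0:F, w6:T. ✓
w5: successors {w6}; []~q there: w6:T. ✓
w6: no successors, so <>[]~q fails. ✗
— 3 worlds.
For []<>q:
w0: successors {w4, w5}; <>q there: w4:F, w5:F. ✗
w4: successors {w0, w6}; <>q there: w0:T, w6:F. ✗
w5: successors {w6}; <>q there: w6:F. ✗
w6: no successors, so []<>q holds vacuously. ✓
— 1 world.

3 and 1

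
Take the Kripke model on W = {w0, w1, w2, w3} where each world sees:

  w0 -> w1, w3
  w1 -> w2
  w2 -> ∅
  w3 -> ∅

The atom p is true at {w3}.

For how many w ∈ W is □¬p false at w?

1

w0: successors {w1, w3}; ¬p there: w1:T, w3:F. ✗
w1: successors {w2}; ¬p there: w2:T. ✓
w2: no successors, so □¬p holds vacuously. ✓
w3: no successors, so □¬p holds vacuously. ✓
Satisfying worlds: {w1, w2, w3}.
So □¬p fails at the other 1 world.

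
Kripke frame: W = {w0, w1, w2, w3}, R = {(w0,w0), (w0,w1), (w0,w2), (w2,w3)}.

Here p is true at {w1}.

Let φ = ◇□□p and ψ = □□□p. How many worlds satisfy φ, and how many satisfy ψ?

For ◇□□p:
w0: successors {w0, w1, w2}; □□p there: w0:F, w1:T, w2:T. ✓
w1: no successors, so ◇□□p fails. ✗
w2: successors {w3}; □□p there: w3:T. ✓
w3: no successors, so ◇□□p fails. ✗
— 2 worlds.
For □□□p:
w0: successors {w0, w1, w2}; □□p there: w0:F, w1:T, w2:T. ✗
w1: no successors, so □□□p holds vacuously. ✓
w2: successors {w3}; □□p there: w3:T. ✓
w3: no successors, so □□□p holds vacuously. ✓
— 3 worlds.

2 and 3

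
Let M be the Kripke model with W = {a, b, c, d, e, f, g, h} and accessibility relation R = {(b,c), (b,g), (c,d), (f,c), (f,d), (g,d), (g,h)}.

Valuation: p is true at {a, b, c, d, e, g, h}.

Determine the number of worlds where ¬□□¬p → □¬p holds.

6

a: ¬□□¬p is F, □¬p is T. ✓
b: ¬□□¬p is T, □¬p is F. ✗
c: ¬□□¬p is F, □¬p is F. ✓
d: ¬□□¬p is F, □¬p is T. ✓
e: ¬□□¬p is F, □¬p is T. ✓
f: ¬□□¬p is T, □¬p is F. ✗
g: ¬□□¬p is F, □¬p is F. ✓
h: ¬□□¬p is F, □¬p is T. ✓
Satisfying worlds: {a, c, d, e, g, h}.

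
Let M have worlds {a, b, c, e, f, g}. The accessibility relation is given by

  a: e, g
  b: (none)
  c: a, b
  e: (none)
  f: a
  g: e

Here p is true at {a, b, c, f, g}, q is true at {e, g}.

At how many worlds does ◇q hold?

a: successors {e, g}; q there: e:T, g:T. ✓
b: no successors, so ◇q fails. ✗
c: successors {a, b}; q there: a:F, b:F. ✗
e: no successors, so ◇q fails. ✗
f: successors {a}; q there: a:F. ✗
g: successors {e}; q there: e:T. ✓
Satisfying worlds: {a, g}.

2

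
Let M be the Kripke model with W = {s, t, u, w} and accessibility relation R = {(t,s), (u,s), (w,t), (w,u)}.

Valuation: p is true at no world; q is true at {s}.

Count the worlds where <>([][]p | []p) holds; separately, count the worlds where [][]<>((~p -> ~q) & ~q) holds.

For <>([][]p | []p):
s: no successors, so <>([][]p | []p) fails. ✗
t: successors {s}; [][]p | []p there: s:T. ✓
u: successors {s}; [][]p | []p there: s:T. ✓
w: successors {t, u}; [][]p | []p there: t:T, u:T. ✓
— 3 worlds.
For [][]<>((~p -> ~q) & ~q):
s: no successors, so [][]<>((~p -> ~q) & ~q) holds vacuously. ✓
t: successors {s}; []<>((~p -> ~q) & ~q) there: s:T. ✓
u: successors {s}; []<>((~p -> ~q) & ~q) there: s:T. ✓
w: successors {t, u}; []<>((~p -> ~q) & ~q) there: t:F, u:F. ✗
— 3 worlds.

3 and 3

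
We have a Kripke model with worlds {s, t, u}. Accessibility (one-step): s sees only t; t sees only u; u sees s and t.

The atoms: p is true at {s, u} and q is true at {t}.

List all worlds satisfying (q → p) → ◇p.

{t, u}

s: q → p is T, ◇p is F. ✗
t: q → p is F, ◇p is T. ✓
u: q → p is T, ◇p is T. ✓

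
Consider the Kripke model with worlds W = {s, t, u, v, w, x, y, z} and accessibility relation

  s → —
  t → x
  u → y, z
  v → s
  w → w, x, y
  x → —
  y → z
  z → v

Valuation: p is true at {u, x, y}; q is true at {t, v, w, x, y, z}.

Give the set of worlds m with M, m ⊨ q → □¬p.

s: q is F, □¬p is T. ✓
t: q is T, □¬p is F. ✗
u: q is F, □¬p is F. ✓
v: q is T, □¬p is T. ✓
w: q is T, □¬p is F. ✗
x: q is T, □¬p is T. ✓
y: q is T, □¬p is T. ✓
z: q is T, □¬p is T. ✓

{s, u, v, x, y, z}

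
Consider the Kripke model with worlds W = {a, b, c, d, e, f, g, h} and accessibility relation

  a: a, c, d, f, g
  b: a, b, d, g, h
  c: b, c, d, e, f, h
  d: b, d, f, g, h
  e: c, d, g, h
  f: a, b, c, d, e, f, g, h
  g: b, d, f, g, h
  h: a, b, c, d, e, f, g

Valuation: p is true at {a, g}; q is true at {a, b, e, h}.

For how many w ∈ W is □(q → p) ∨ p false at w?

a: □(q → p) is T, p is T. ✓
b: □(q → p) is F, p is F. ✗
c: □(q → p) is F, p is F. ✗
d: □(q → p) is F, p is F. ✗
e: □(q → p) is F, p is F. ✗
f: □(q → p) is F, p is F. ✗
g: □(q → p) is F, p is T. ✓
h: □(q → p) is F, p is F. ✗
Satisfying worlds: {a, g}.
So □(q → p) ∨ p fails at the other 6 worlds.

6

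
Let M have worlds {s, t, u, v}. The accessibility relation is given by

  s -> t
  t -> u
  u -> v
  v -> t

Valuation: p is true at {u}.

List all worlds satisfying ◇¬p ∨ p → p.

s: ◇¬p ∨ p is T, p is F. ✗
t: ◇¬p ∨ p is F, p is F. ✓
u: ◇¬p ∨ p is T, p is T. ✓
v: ◇¬p ∨ p is T, p is F. ✗

{t, u}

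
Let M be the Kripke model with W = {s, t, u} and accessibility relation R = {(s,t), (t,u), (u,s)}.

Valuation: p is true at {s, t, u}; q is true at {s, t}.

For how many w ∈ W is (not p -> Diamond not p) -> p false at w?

s: not p -> Diamond not p is T, p is T. ✓
t: not p -> Diamond not p is T, p is T. ✓
u: not p -> Diamond not p is T, p is T. ✓
Satisfying worlds: {s, t, u}.
So (not p -> Diamond not p) -> p fails at the other 0 worlds.

0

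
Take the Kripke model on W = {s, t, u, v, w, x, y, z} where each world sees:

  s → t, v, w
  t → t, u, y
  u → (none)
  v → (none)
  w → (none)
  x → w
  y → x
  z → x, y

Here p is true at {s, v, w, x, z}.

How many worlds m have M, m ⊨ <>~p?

3

s: successors {t, v, w}; ~p there: t:T, v:F, w:F. ✓
t: successors {t, u, y}; ~p there: t:T, u:T, y:T. ✓
u: no successors, so <>~p fails. ✗
v: no successors, so <>~p fails. ✗
w: no successors, so <>~p fails. ✗
x: successors {w}; ~p there: w:F. ✗
y: successors {x}; ~p there: x:F. ✗
z: successors {x, y}; ~p there: x:F, y:T. ✓
Satisfying worlds: {s, t, z}.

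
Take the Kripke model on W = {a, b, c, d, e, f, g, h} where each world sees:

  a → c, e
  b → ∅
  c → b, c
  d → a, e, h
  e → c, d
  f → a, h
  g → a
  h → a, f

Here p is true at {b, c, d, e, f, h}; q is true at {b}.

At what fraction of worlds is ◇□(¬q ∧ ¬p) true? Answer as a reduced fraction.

a: successors {c, e}; □(¬q ∧ ¬p) there: c:F, e:F. ✗
b: no successors, so ◇□(¬q ∧ ¬p) fails. ✗
c: successors {b, c}; □(¬q ∧ ¬p) there: b:T, c:F. ✓
d: successors {a, e, h}; □(¬q ∧ ¬p) there: a:F, e:F, h:F. ✗
e: successors {c, d}; □(¬q ∧ ¬p) there: c:F, d:F. ✗
f: successors {a, h}; □(¬q ∧ ¬p) there: a:F, h:F. ✗
g: successors {a}; □(¬q ∧ ¬p) there: a:F. ✗
h: successors {a, f}; □(¬q ∧ ¬p) there: a:F, f:F. ✗
That's 1 of 8 worlds, so 1/8.

1/8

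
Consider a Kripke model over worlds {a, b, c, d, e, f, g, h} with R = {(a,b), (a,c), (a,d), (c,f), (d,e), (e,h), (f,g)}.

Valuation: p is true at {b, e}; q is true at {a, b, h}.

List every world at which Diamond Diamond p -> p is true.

a: Diamond Diamond p is T, p is F. ✗
b: Diamond Diamond p is F, p is T. ✓
c: Diamond Diamond p is F, p is F. ✓
d: Diamond Diamond p is F, p is F. ✓
e: Diamond Diamond p is F, p is T. ✓
f: Diamond Diamond p is F, p is F. ✓
g: Diamond Diamond p is F, p is F. ✓
h: Diamond Diamond p is F, p is F. ✓

{b, c, d, e, f, g, h}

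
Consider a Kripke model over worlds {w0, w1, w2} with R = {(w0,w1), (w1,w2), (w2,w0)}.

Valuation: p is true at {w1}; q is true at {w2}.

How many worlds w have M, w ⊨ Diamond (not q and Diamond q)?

1

w0: successors {w1}; not q and Diamond q there: w1:T. ✓
w1: successors {w2}; not q and Diamond q there: w2:F. ✗
w2: successors {w0}; not q and Diamond q there: w0:F. ✗
Satisfying worlds: {w0}.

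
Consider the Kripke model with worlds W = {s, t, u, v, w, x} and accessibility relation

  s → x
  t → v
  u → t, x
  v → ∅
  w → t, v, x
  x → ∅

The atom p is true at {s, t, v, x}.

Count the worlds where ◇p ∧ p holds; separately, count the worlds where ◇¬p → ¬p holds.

2 and 6

For ◇p ∧ p:
s: ◇p is T, p is T. ✓
t: ◇p is T, p is T. ✓
u: ◇p is T, p is F. ✗
v: ◇p is F, p is T. ✗
w: ◇p is T, p is F. ✗
x: ◇p is F, p is T. ✗
— 2 worlds.
For ◇¬p → ¬p:
s: ◇¬p is F, ¬p is F. ✓
t: ◇¬p is F, ¬p is F. ✓
u: ◇¬p is F, ¬p is T. ✓
v: ◇¬p is F, ¬p is F. ✓
w: ◇¬p is F, ¬p is T. ✓
x: ◇¬p is F, ¬p is F. ✓
— 6 worlds.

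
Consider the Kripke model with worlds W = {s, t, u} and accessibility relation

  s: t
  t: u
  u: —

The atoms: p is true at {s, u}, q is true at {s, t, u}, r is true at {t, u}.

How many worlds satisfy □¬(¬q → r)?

1

s: successors {t}; ¬(¬q → r) there: t:F. ✗
t: successors {u}; ¬(¬q → r) there: u:F. ✗
u: no successors, so □¬(¬q → r) holds vacuously. ✓
Satisfying worlds: {u}.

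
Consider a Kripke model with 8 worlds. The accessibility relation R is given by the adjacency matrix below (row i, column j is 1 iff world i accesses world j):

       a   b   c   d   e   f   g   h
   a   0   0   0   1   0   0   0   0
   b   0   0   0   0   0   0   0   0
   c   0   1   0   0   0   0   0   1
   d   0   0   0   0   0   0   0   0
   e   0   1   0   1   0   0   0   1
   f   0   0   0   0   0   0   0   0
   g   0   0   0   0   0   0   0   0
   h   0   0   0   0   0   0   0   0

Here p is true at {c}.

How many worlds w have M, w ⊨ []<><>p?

5

a: successors {d}; <><>p there: d:F. ✗
b: no successors, so []<><>p holds vacuously. ✓
c: successors {b, h}; <><>p there: b:F, h:F. ✗
d: no successors, so []<><>p holds vacuously. ✓
e: successors {b, d, h}; <><>p there: b:F, d:F, h:F. ✗
f: no successors, so []<><>p holds vacuously. ✓
g: no successors, so []<><>p holds vacuously. ✓
h: no successors, so []<><>p holds vacuously. ✓
Satisfying worlds: {b, d, f, g, h}.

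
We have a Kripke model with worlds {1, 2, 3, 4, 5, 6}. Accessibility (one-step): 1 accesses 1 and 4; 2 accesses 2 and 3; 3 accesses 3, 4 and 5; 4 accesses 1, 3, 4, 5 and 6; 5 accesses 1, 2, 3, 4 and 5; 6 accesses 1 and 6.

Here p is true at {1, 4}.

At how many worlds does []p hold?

1

1: successors {1, 4}; p there: 1:T, 4:T. ✓
2: successors {2, 3}; p there: 2:F, 3:F. ✗
3: successors {3, 4, 5}; p there: 3:F, 4:T, 5:F. ✗
4: successors {1, 3, 4, 5, 6}; p there: 1:T, 3:F, 4:T, 5:F, 6:F. ✗
5: successors {1, 2, 3, 4, 5}; p there: 1:T, 2:F, 3:F, 4:T, 5:F. ✗
6: successors {1, 6}; p there: 1:T, 6:F. ✗
Satisfying worlds: {1}.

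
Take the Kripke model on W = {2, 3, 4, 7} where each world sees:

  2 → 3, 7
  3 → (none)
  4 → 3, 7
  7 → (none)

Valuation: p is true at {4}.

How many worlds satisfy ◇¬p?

2: successors {3, 7}; ¬p there: 3:T, 7:T. ✓
3: no successors, so ◇¬p fails. ✗
4: successors {3, 7}; ¬p there: 3:T, 7:T. ✓
7: no successors, so ◇¬p fails. ✗
Satisfying worlds: {2, 4}.

2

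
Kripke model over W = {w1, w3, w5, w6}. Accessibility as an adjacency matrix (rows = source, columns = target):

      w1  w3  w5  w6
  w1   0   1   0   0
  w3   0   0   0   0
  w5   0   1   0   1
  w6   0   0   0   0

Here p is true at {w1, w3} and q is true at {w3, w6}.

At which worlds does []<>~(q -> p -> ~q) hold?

w1: successors {w3}; <>~(q -> p -> ~q) there: w3:F. ✗
w3: no successors, so []<>~(q -> p -> ~q) holds vacuously. ✓
w5: successors {w3, w6}; <>~(q -> p -> ~q) there: w3:F, w6:F. ✗
w6: no successors, so []<>~(q -> p -> ~q) holds vacuously. ✓

{w3, w6}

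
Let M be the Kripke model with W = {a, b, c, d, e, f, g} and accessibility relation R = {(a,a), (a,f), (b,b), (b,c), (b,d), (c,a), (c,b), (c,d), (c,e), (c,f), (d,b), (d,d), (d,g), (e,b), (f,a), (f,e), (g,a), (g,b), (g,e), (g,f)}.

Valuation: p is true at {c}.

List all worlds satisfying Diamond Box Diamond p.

a: successors {a, f}; Box Diamond p there: a:F, f:F. ✗
b: successors {b, c, d}; Box Diamond p there: b:F, c:F, d:F. ✗
c: successors {a, b, d, e, f}; Box Diamond p there: a:F, b:F, d:F, e:T, f:F. ✓
d: successors {b, d, g}; Box Diamond p there: b:F, d:F, g:F. ✗
e: successors {b}; Box Diamond p there: b:F. ✗
f: successors {a, e}; Box Diamond p there: a:F, e:T. ✓
g: successors {a, b, e, f}; Box Diamond p there: a:F, b:F, e:T, f:F. ✓

{c, f, g}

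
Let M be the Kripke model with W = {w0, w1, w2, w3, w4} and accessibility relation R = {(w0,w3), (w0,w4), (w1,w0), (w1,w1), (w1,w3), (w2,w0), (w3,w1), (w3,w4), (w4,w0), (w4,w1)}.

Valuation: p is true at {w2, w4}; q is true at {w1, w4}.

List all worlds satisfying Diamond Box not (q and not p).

{w1, w2, w4}

w0: successors {w3, w4}; Box not (q and not p) there: w3:F, w4:F. ✗
w1: successors {w0, w1, w3}; Box not (q and not p) there: w0:T, w1:F, w3:F. ✓
w2: successors {w0}; Box not (q and not p) there: w0:T. ✓
w3: successors {w1, w4}; Box not (q and not p) there: w1:F, w4:F. ✗
w4: successors {w0, w1}; Box not (q and not p) there: w0:T, w1:F. ✓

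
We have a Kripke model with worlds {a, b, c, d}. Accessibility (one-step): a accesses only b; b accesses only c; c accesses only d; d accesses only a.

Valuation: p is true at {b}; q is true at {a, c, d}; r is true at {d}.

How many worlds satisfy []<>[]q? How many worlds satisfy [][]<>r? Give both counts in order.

3 and 1

For []<>[]q:
a: successors {b}; <>[]q there: b:T. ✓
b: successors {c}; <>[]q there: c:T. ✓
c: successors {d}; <>[]q there: d:F. ✗
d: successors {a}; <>[]q there: a:T. ✓
— 3 worlds.
For [][]<>r:
a: successors {b}; []<>r there: b:T. ✓
b: successors {c}; []<>r there: c:F. ✗
c: successors {d}; []<>r there: d:F. ✗
d: successors {a}; []<>r there: a:F. ✗
— 1 world.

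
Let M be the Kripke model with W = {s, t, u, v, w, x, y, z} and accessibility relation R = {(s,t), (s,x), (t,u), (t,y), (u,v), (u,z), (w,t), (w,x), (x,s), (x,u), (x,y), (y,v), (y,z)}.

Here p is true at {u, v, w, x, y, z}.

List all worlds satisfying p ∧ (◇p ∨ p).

{u, v, w, x, y, z}

s: p is F, ◇p ∨ p is T. ✗
t: p is F, ◇p ∨ p is T. ✗
u: p is T, ◇p ∨ p is T. ✓
v: p is T, ◇p ∨ p is T. ✓
w: p is T, ◇p ∨ p is T. ✓
x: p is T, ◇p ∨ p is T. ✓
y: p is T, ◇p ∨ p is T. ✓
z: p is T, ◇p ∨ p is T. ✓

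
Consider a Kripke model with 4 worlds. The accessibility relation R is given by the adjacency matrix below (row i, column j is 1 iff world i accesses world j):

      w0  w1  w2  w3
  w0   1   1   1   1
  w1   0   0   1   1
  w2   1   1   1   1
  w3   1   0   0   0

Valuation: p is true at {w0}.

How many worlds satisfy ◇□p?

w0: successors {w0, w1, w2, w3}; □p there: w0:F, w1:F, w2:F, w3:T. ✓
w1: successors {w2, w3}; □p there: w2:F, w3:T. ✓
w2: successors {w0, w1, w2, w3}; □p there: w0:F, w1:F, w2:F, w3:T. ✓
w3: successors {w0}; □p there: w0:F. ✗
Satisfying worlds: {w0, w1, w2}.

3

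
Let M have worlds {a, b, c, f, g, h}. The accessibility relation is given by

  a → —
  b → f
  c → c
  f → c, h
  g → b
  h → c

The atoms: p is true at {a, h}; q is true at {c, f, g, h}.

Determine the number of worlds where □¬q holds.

2

a: no successors, so □¬q holds vacuously. ✓
b: successors {f}; ¬q there: f:F. ✗
c: successors {c}; ¬q there: c:F. ✗
f: successors {c, h}; ¬q there: c:F, h:F. ✗
g: successors {b}; ¬q there: b:T. ✓
h: successors {c}; ¬q there: c:F. ✗
Satisfying worlds: {a, g}.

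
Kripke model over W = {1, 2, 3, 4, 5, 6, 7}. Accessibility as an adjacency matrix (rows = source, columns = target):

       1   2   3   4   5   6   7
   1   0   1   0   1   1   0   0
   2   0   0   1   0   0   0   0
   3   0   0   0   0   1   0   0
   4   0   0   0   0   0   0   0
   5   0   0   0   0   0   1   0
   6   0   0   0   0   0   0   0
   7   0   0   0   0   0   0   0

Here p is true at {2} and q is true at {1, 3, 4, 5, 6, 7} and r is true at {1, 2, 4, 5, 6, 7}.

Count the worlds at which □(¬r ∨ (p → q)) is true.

1: successors {2, 4, 5}; ¬r ∨ (p → q) there: 2:F, 4:T, 5:T. ✗
2: successors {3}; ¬r ∨ (p → q) there: 3:T. ✓
3: successors {5}; ¬r ∨ (p → q) there: 5:T. ✓
4: no successors, so □(¬r ∨ (p → q)) holds vacuously. ✓
5: successors {6}; ¬r ∨ (p → q) there: 6:T. ✓
6: no successors, so □(¬r ∨ (p → q)) holds vacuously. ✓
7: no successors, so □(¬r ∨ (p → q)) holds vacuously. ✓
Satisfying worlds: {2, 3, 4, 5, 6, 7}.

6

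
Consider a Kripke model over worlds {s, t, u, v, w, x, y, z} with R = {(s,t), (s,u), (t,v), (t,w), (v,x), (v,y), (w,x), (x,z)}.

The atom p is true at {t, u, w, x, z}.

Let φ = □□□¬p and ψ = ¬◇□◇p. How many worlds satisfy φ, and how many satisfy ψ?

For □□□¬p:
s: successors {t, u}; □□¬p there: t:F, u:T. ✗
t: successors {v, w}; □□¬p there: v:F, w:F. ✗
u: no successors, so □□□¬p holds vacuously. ✓
v: successors {x, y}; □□¬p there: x:T, y:T. ✓
w: successors {x}; □□¬p there: x:T. ✓
x: successors {z}; □□¬p there: z:T. ✓
y: no successors, so □□□¬p holds vacuously. ✓
z: no successors, so □□□¬p holds vacuously. ✓
— 6 worlds.
For ¬◇□◇p:
s: ◇□◇p is T. ✗
t: ◇□◇p is T. ✗
u: ◇□◇p is F. ✓
v: ◇□◇p is T. ✗
w: ◇□◇p is F. ✓
x: ◇□◇p is T. ✗
y: ◇□◇p is F. ✓
z: ◇□◇p is F. ✓
— 4 worlds.

6 and 4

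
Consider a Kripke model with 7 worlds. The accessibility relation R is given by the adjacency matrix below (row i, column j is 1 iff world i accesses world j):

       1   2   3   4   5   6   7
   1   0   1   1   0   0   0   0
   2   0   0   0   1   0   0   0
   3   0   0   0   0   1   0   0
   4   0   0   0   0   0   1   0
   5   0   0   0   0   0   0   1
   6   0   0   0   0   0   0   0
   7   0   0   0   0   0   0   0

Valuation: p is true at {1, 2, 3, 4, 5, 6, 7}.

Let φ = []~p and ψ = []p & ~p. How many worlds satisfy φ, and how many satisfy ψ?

2 and 0

For []~p:
1: successors {2, 3}; ~p there: 2:F, 3:F. ✗
2: successors {4}; ~p there: 4:F. ✗
3: successors {5}; ~p there: 5:F. ✗
4: successors {6}; ~p there: 6:F. ✗
5: successors {7}; ~p there: 7:F. ✗
6: no successors, so []~p holds vacuously. ✓
7: no successors, so []~p holds vacuously. ✓
— 2 worlds.
For []p & ~p:
1: []p is T, ~p is F. ✗
2: []p is T, ~p is F. ✗
3: []p is T, ~p is F. ✗
4: []p is T, ~p is F. ✗
5: []p is T, ~p is F. ✗
6: []p is T, ~p is F. ✗
7: []p is T, ~p is F. ✗
— 0 worlds.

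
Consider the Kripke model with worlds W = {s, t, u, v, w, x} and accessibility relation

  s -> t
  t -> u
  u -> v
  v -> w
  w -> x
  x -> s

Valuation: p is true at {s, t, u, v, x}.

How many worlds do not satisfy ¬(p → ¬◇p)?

s: p → ¬◇p is F. ✓
t: p → ¬◇p is F. ✓
u: p → ¬◇p is F. ✓
v: p → ¬◇p is T. ✗
w: p → ¬◇p is T. ✗
x: p → ¬◇p is F. ✓
Satisfying worlds: {s, t, u, x}.
So ¬(p → ¬◇p) fails at the other 2 worlds.

2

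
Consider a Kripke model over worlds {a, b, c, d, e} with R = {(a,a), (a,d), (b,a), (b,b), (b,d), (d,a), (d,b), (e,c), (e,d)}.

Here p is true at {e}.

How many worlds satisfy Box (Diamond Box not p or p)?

a: successors {a, d}; Diamond Box not p or p there: a:T, d:T. ✓
b: successors {a, b, d}; Diamond Box not p or p there: a:T, b:T, d:T. ✓
c: no successors, so Box (Diamond Box not p or p) holds vacuously. ✓
d: successors {a, b}; Diamond Box not p or p there: a:T, b:T. ✓
e: successors {c, d}; Diamond Box not p or p there: c:F, d:T. ✗
Satisfying worlds: {a, b, c, d}.

4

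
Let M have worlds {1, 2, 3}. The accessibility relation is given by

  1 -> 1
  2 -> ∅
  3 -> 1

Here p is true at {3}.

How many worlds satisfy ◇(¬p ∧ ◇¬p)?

2

1: successors {1}; ¬p ∧ ◇¬p there: 1:T. ✓
2: no successors, so ◇(¬p ∧ ◇¬p) fails. ✗
3: successors {1}; ¬p ∧ ◇¬p there: 1:T. ✓
Satisfying worlds: {1, 3}.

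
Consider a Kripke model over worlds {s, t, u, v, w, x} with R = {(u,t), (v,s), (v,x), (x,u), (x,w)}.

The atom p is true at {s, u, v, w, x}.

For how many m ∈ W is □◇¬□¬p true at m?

3

s: no successors, so □◇¬□¬p holds vacuously. ✓
t: no successors, so □◇¬□¬p holds vacuously. ✓
u: successors {t}; ◇¬□¬p there: t:F. ✗
v: successors {s, x}; ◇¬□¬p there: s:F, x:F. ✗
w: no successors, so □◇¬□¬p holds vacuously. ✓
x: successors {u, w}; ◇¬□¬p there: u:F, w:F. ✗
Satisfying worlds: {s, t, w}.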